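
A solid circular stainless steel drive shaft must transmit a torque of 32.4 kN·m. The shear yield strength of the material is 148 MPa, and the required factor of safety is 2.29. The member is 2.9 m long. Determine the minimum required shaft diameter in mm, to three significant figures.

Allowable shear stress τ_allow = 148/2.29 = 64.63 MPa.
For a solid shaft τ = 16T/(πd³), so d³ = 16T/(π τ_allow) = 16×3.2400×10^7/(π×64.63) = 2.553×10^6 mm³.
d = (2.553×10^6)^(1/3) = 136.7 mm.

d = 137 mm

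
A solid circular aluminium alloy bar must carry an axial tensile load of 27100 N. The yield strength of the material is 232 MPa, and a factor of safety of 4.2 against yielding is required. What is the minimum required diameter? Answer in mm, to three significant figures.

d = 25.0 mm

Allowable stress σ_allow = 232/4.2 = 55.24 MPa.
Required area A = F/σ_allow = 27100/55.24 = 490.6 mm².
A = πd²/4 → d = √(4A/π) = 24.99 mm.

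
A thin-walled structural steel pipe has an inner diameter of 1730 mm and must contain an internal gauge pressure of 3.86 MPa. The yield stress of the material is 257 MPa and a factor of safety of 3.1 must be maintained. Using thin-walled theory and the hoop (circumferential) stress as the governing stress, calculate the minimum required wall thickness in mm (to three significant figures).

t = 40.3 mm

σ_allow = 257/3.1 = 82.90 MPa.
Hoop stress σ_h = pD/(2t), so t = pD/(2σ_allow) = 3.86×1730/(2×82.90) = 40.27 mm.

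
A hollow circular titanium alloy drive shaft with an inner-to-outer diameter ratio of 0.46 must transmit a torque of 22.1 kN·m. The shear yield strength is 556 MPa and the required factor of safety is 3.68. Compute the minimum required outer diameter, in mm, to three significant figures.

d_o = 92.0 mm

τ_allow = 556/3.68 = 151.1 MPa.
For a hollow shaft τ = 16T/[πd_o³(1−k⁴)] with k = 0.46, so 1−k⁴ = 0.9552.
d_o³ = 16T/[π τ_allow (1−k⁴)] = 16×2.2100×10^7/(π×151.1×0.9552) = 779900 mm³.
d_o = 92.05 mm.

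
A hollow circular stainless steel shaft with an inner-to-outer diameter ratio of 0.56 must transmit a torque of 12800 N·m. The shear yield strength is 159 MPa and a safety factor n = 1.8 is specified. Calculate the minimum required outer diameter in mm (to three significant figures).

τ_allow = 159/1.8 = 88.33 MPa.
For a hollow shaft τ = 16T/[πd_o³(1−k⁴)] with k = 0.56, so 1−k⁴ = 0.9017.
d_o³ = 16T/[π τ_allow (1−k⁴)] = 16×1.2800×10^7/(π×88.33×0.9017) = 818500 mm³.
d_o = 93.54 mm.

d_o = 93.5 mm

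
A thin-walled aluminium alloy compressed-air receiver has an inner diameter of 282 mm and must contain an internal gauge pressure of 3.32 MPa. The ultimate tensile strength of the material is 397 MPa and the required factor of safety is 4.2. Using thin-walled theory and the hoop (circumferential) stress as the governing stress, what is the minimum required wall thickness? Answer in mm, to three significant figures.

t = 4.95 mm

σ_allow = 397/4.2 = 94.52 MPa.
Hoop stress σ_h = pD/(2t), so t = pD/(2σ_allow) = 3.32×282/(2×94.52) = 4.952 mm.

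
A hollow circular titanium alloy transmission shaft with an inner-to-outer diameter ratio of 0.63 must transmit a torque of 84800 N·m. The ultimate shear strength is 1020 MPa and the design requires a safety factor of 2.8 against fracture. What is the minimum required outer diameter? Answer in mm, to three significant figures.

d_o = 112 mm

τ_allow = 1020/2.8 = 364.3 MPa.
For a hollow shaft τ = 16T/[πd_o³(1−k⁴)] with k = 0.63, so 1−k⁴ = 0.8425.
d_o³ = 16T/[π τ_allow (1−k⁴)] = 16×8.4800×10^7/(π×364.3×0.8425) = 1.407×10^6 mm³.
d_o = 112.1 mm.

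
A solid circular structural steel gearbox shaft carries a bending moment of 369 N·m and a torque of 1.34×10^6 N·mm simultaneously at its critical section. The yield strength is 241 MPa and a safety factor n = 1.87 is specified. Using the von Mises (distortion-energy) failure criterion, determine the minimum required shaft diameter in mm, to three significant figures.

d = 45.8 mm

σ_allow = σ_y/n = 241/1.87 = 128.9 MPa.
For a solid shaft σ_b = 32M/(πd³) and τ = 16T/(πd³), so the von Mises stress is σ' = (16/πd³)·√(4M²+3T²).
√(4M²+3T²) = √(4×(369000)² + 3×(1.340×10^6)²) = 2.435×10^6 N·mm.
d³ = 16×2.435×10^6/(π×128.9) = 96240 mm³.
d = 45.83 mm.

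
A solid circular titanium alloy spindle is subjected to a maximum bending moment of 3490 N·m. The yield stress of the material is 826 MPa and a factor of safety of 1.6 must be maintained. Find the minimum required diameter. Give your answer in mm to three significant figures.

σ_allow = 826/1.6 = 516.2 MPa.
For a solid circular section σ = 32M/(πd³), so d³ = 32M/(π σ_allow) = 32×3490000/(π×516.2) = 68860 mm³.
d = 40.99 mm.

d = 41.0 mm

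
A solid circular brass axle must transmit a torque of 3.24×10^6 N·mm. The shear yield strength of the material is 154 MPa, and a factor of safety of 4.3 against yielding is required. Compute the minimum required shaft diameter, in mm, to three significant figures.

Allowable shear stress τ_allow = 154/4.3 = 35.81 MPa.
For a solid shaft τ = 16T/(πd³), so d³ = 16T/(π τ_allow) = 16×3240000/(π×35.81) = 460700 mm³.
d = (460700)^(1/3) = 77.24 mm.

d = 77.2 mm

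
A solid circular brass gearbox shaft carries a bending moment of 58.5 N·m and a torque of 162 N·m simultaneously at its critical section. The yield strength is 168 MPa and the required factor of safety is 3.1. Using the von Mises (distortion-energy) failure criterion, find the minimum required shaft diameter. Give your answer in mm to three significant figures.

σ_allow = σ_y/n = 168/3.1 = 54.19 MPa.
For a solid shaft σ_b = 32M/(πd³) and τ = 16T/(πd³), so the von Mises stress is σ' = (16/πd³)·√(4M²+3T²).
√(4M²+3T²) = √(4×(58500)² + 3×(162000)²) = 304000 N·mm.
d³ = 16×304000/(π×54.19) = 28570 mm³.
d = 30.57 mm.

d = 30.6 mm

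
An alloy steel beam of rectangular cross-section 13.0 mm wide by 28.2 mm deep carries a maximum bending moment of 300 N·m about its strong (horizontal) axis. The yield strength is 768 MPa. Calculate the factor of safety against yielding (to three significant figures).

Section modulus S = bh²/6 = 13.0×28.2²/6 = 1723 mm³.
σ = M/S = 300000/1723 = 174.1 MPa.
n = 768/174.1 = 4.411.

n = 4.41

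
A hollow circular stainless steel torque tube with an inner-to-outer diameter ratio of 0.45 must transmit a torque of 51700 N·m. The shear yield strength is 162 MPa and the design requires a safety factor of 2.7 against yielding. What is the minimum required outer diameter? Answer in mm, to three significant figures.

τ_allow = 162/2.7 = 60.00 MPa.
For a hollow shaft τ = 16T/[πd_o³(1−k⁴)] with k = 0.45, so 1−k⁴ = 0.9590.
d_o³ = 16T/[π τ_allow (1−k⁴)] = 16×5.1700×10^7/(π×60.00×0.9590) = 4.576×10^6 mm³.
d_o = 166.0 mm.

d_o = 166 mm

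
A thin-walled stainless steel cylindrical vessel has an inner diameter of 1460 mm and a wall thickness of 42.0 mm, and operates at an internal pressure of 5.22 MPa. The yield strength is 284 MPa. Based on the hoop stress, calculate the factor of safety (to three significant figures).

n = 3.13

σ_h = pD/(2t) = 5.22×1460/(2×42.0) = 90.73 MPa.
n = 284/90.73 = 3.130.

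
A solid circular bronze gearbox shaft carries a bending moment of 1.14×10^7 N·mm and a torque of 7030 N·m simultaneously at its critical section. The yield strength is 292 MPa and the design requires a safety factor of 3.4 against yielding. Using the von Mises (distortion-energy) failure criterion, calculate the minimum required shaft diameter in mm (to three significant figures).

σ_allow = σ_y/n = 292/3.4 = 85.88 MPa.
For a solid shaft σ_b = 32M/(πd³) and τ = 16T/(πd³), so the von Mises stress is σ' = (16/πd³)·√(4M²+3T²).
√(4M²+3T²) = √(4×(1.140×10^7)² + 3×(7.030×10^6)²) = 2.585×10^7 N·mm.
d³ = 16×2.585×10^7/(π×85.88) = 1.533×10^6 mm³.
d = 115.3 mm.

d = 115 mm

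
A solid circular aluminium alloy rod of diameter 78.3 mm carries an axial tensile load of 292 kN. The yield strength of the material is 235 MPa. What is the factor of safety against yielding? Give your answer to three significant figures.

n = 3.88

A = πd²/4 = 4815 mm².
σ = F/A = 292000/4815 = 60.64 MPa.
n = 235/60.64 = 3.875.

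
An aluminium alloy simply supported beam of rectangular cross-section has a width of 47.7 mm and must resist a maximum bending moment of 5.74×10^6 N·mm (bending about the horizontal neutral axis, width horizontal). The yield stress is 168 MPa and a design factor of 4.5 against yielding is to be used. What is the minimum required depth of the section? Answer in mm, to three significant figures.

σ_allow = 168/4.5 = 37.33 MPa.
For a rectangular section σ = 6M/(bh²), so h² = 6M/(b σ_allow) = 6×5740000/(47.7×37.33) = 19340 mm².
h = 139.1 mm.

h = 139 mm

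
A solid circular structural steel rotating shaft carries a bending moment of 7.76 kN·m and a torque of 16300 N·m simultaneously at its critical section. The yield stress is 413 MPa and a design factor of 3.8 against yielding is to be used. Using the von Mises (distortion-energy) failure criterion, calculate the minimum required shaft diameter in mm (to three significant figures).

d = 115 mm

σ_allow = σ_y/n = 413/3.8 = 108.7 MPa.
For a solid shaft σ_b = 32M/(πd³) and τ = 16T/(πd³), so the von Mises stress is σ' = (16/πd³)·√(4M²+3T²).
√(4M²+3T²) = √(4×(7.760×10^6)² + 3×(1.630×10^7)²) = 3.222×10^7 N·mm.
d³ = 16×3.222×10^7/(π×108.7) = 1.510×10^6 mm³.
d = 114.7 mm.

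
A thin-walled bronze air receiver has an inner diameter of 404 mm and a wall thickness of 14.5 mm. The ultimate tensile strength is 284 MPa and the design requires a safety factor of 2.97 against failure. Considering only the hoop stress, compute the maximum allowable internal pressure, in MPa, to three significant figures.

σ_allow = 284/2.97 = 95.62 MPa.
σ_h = pD/(2t) → p_allow = 2σ_allow t/D = 2×95.62×14.5/404 = 6.864 MPa.

p_allow = 6.86 MPa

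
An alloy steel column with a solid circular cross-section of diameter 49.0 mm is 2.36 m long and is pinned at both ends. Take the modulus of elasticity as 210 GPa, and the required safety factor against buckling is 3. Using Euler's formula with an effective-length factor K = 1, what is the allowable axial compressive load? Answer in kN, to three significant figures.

P_allow = 35.1 kN

I = πd⁴/64 = π×49.0⁴/64 = 283000 mm⁴.
Effective length L_e = KL = 1×2.36 m = 2360 mm.
Euler critical load P_cr = π²EI/L_e² = π²×210000×283000/2360² = 105300 N.
P_allow = P_cr/n = 105300/3 = 35100 N.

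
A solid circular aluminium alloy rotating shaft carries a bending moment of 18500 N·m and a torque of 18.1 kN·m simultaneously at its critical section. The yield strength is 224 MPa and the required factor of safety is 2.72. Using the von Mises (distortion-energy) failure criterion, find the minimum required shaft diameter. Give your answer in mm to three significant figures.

σ_allow = σ_y/n = 224/2.72 = 82.35 MPa.
For a solid shaft σ_b = 32M/(πd³) and τ = 16T/(πd³), so the von Mises stress is σ' = (16/πd³)·√(4M²+3T²).
√(4M²+3T²) = √(4×(1.850×10^7)² + 3×(1.810×10^7)²) = 4.850×10^7 N·mm.
d³ = 16×4.850×10^7/(π×82.35) = 2.999×10^6 mm³.
d = 144.2 mm.

d = 144 mm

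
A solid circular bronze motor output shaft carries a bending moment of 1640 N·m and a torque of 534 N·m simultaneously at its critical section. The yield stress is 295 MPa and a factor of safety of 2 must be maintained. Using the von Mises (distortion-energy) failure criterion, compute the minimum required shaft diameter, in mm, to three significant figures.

σ_allow = σ_y/n = 295/2 = 147.5 MPa.
For a solid shaft σ_b = 32M/(πd³) and τ = 16T/(πd³), so the von Mises stress is σ' = (16/πd³)·√(4M²+3T²).
√(4M²+3T²) = √(4×(1.640×10^6)² + 3×(534000)²) = 3.408×10^6 N·mm.
d³ = 16×3.408×10^6/(π×147.5) = 117700 mm³.
d = 49.00 mm.

d = 49.0 mm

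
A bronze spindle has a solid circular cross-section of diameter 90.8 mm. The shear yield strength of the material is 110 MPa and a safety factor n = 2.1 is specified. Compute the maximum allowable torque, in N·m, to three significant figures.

T_allow = 7700 N·m

τ_allow = 110/2.1 = 52.38 MPa.
For a solid shaft T_allow = τ_allow·πd³/16; πd³/16 = π×90.8³/16 = 147000 mm³.
T_allow = 52.38×147000 = 7.699×10^6 N·mm = 7699 N·m.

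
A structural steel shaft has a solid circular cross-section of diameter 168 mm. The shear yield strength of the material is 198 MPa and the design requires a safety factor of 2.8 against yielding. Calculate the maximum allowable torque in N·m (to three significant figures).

τ_allow = 198/2.8 = 70.71 MPa.
For a solid shaft T_allow = τ_allow·πd³/16; πd³/16 = π×168³/16 = 931000 mm³.
T_allow = 70.71×931000 = 6.584×10^7 N·mm = 65840 N·m.

T_allow = 65800 N·m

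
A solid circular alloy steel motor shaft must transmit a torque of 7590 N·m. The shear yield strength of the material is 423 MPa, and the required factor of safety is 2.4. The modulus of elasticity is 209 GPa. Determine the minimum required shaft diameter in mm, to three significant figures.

d = 60.3 mm

Allowable shear stress τ_allow = 423/2.4 = 176.2 MPa.
For a solid shaft τ = 16T/(πd³), so d³ = 16T/(π τ_allow) = 16×7590000/(π×176.2) = 219300 mm³.
d = (219300)^(1/3) = 60.31 mm.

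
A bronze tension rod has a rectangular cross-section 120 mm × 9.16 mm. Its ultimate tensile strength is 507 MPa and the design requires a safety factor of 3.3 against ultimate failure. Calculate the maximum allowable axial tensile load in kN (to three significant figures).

σ_allow = 507/3.3 = 153.6 MPa.
A = 120×9.16 = 1099 mm².
F_allow = σ_allow × A = 153.6×1099 = 168900 N.

F_allow = 169 kN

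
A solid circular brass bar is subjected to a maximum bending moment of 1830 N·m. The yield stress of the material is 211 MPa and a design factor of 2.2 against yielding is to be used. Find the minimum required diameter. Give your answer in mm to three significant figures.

σ_allow = 211/2.2 = 95.91 MPa.
For a solid circular section σ = 32M/(πd³), so d³ = 32M/(π σ_allow) = 32×1830000/(π×95.91) = 194400 mm³.
d = 57.92 mm.

d = 57.9 mm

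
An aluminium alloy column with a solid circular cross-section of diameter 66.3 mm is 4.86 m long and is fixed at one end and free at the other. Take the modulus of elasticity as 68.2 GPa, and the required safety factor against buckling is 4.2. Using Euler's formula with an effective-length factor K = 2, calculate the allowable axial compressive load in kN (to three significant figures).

P_allow = 1.61 kN

I = πd⁴/64 = π×66.3⁴/64 = 948500 mm⁴.
Effective length L_e = KL = 2×4.86 m = 9720 mm.
Euler critical load P_cr = π²EI/L_e² = π²×68200×948500/9720² = 6757 N.
P_allow = P_cr/n = 6757/4.2 = 1609 N.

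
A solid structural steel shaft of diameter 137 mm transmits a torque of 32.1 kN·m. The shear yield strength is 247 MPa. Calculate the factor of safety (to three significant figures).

τ = 16T/(πd³) = 16×3.2100×10^7/(π×137³) = 63.58 MPa.
n = τ_limit/τ = 247/63.58 = 3.885.

n = 3.88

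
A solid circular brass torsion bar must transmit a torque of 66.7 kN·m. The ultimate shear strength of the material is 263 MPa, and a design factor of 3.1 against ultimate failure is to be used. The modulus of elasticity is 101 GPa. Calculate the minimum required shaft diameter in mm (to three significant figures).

Allowable shear stress τ_allow = 263/3.1 = 84.84 MPa.
For a solid shaft τ = 16T/(πd³), so d³ = 16T/(π τ_allow) = 16×6.6700×10^7/(π×84.84) = 4.004×10^6 mm³.
d = (4.004×10^6)^(1/3) = 158.8 mm.

d = 159 mm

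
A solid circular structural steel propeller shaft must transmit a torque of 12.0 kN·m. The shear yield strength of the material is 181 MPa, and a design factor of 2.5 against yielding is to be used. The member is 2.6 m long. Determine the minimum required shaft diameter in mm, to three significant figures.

Allowable shear stress τ_allow = 181/2.5 = 72.40 MPa.
For a solid shaft τ = 16T/(πd³), so d³ = 16T/(π τ_allow) = 16×1.2000×10^7/(π×72.40) = 844100 mm³.
d = (844100)^(1/3) = 94.51 mm.

d = 94.5 mm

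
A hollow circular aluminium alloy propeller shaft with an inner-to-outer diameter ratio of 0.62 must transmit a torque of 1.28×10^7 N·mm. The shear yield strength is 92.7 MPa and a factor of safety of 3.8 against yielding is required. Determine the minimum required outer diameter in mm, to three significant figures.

d_o = 146 mm

τ_allow = 92.7/3.8 = 24.39 MPa.
For a hollow shaft τ = 16T/[πd_o³(1−k⁴)] with k = 0.62, so 1−k⁴ = 0.8522.
d_o³ = 16T/[π τ_allow (1−k⁴)] = 16×1.2800×10^7/(π×24.39×0.8522) = 3.136×10^6 mm³.
d_o = 146.4 mm.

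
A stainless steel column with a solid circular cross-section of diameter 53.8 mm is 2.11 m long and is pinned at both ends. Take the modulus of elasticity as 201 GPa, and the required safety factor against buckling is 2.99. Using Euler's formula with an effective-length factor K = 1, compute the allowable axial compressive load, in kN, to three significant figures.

P_allow = 61.3 kN

I = πd⁴/64 = π×53.8⁴/64 = 411200 mm⁴.
Effective length L_e = KL = 1×2.11 m = 2110 mm.
Euler critical load P_cr = π²EI/L_e² = π²×201000×411200/2110² = 183200 N.
P_allow = P_cr/n = 183200/2.99 = 61290 N.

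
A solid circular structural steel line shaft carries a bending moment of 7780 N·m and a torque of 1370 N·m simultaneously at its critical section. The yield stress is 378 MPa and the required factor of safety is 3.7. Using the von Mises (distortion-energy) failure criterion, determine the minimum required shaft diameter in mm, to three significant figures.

d = 92.2 mm

σ_allow = σ_y/n = 378/3.7 = 102.2 MPa.
For a solid shaft σ_b = 32M/(πd³) and τ = 16T/(πd³), so the von Mises stress is σ' = (16/πd³)·√(4M²+3T²).
√(4M²+3T²) = √(4×(7.780×10^6)² + 3×(1.370×10^6)²) = 1.574×10^7 N·mm.
d³ = 16×1.574×10^7/(π×102.2) = 784700 mm³.
d = 92.23 mm.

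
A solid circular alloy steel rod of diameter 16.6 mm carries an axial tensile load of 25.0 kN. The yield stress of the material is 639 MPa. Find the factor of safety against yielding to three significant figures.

n = 5.53

A = πd²/4 = 216.4 mm².
σ = F/A = 25000/216.4 = 115.5 MPa.
n = 639/115.5 = 5.532.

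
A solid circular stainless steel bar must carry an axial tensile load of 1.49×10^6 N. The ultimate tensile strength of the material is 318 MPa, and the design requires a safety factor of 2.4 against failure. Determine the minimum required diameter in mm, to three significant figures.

d = 120 mm

Allowable stress σ_allow = 318/2.4 = 132.5 MPa.
Required area A = F/σ_allow = 1490000/132.5 = 11250 mm².
A = πd²/4 → d = √(4A/π) = 119.7 mm.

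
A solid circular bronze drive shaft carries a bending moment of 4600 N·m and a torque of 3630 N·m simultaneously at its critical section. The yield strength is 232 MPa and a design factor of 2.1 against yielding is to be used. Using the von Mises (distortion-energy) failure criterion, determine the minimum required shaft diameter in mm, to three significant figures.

d = 80.1 mm

σ_allow = σ_y/n = 232/2.1 = 110.5 MPa.
For a solid shaft σ_b = 32M/(πd³) and τ = 16T/(πd³), so the von Mises stress is σ' = (16/πd³)·√(4M²+3T²).
√(4M²+3T²) = √(4×(4.600×10^6)² + 3×(3.630×10^6)²) = 1.114×10^7 N·mm.
d³ = 16×1.114×10^7/(π×110.5) = 513700 mm³.
d = 80.09 mm.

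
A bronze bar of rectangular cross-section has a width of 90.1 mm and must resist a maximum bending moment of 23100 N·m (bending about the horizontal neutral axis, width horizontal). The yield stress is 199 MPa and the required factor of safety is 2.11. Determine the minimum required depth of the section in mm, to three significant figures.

h = 128 mm

σ_allow = 199/2.11 = 94.31 MPa.
For a rectangular section σ = 6M/(bh²), so h² = 6M/(b σ_allow) = 6×2.3100×10^7/(90.1×94.31) = 16310 mm².
h = 127.7 mm.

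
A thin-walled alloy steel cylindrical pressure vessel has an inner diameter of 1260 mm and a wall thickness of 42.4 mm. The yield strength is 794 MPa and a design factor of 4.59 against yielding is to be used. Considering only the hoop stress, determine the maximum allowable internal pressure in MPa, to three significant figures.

σ_allow = 794/4.59 = 173.0 MPa.
σ_h = pD/(2t) → p_allow = 2σ_allow t/D = 2×173.0×42.4/1260 = 11.64 MPa.

p_allow = 11.6 MPa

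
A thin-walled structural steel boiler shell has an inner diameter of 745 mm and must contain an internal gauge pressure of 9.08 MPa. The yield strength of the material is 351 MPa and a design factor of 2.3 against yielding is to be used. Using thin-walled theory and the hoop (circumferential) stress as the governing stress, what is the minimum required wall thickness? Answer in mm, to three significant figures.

σ_allow = 351/2.3 = 152.6 MPa.
Hoop stress σ_h = pD/(2t), so t = pD/(2σ_allow) = 9.08×745/(2×152.6) = 22.16 mm.

t = 22.2 mm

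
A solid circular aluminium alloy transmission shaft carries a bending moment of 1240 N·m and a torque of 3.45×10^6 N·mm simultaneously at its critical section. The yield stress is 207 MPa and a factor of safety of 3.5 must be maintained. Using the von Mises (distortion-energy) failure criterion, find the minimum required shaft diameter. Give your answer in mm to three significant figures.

d = 82.3 mm

σ_allow = σ_y/n = 207/3.5 = 59.14 MPa.
For a solid shaft σ_b = 32M/(πd³) and τ = 16T/(πd³), so the von Mises stress is σ' = (16/πd³)·√(4M²+3T²).
√(4M²+3T²) = √(4×(1.240×10^6)² + 3×(3.450×10^6)²) = 6.470×10^6 N·mm.
d³ = 16×6.470×10^6/(π×59.14) = 557100 mm³.
d = 82.28 mm.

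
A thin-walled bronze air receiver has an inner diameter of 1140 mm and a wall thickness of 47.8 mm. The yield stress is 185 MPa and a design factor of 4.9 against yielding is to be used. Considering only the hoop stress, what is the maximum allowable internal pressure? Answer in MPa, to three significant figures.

σ_allow = 185/4.9 = 37.76 MPa.
σ_h = pD/(2t) → p_allow = 2σ_allow t/D = 2×37.76×47.8/1140 = 3.166 MPa.

p_allow = 3.17 MPa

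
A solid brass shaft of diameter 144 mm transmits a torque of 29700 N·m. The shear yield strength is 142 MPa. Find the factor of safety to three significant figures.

τ = 16T/(πd³) = 16×2.9700×10^7/(π×144³) = 50.66 MPa.
n = τ_limit/τ = 142/50.66 = 2.803.

n = 2.80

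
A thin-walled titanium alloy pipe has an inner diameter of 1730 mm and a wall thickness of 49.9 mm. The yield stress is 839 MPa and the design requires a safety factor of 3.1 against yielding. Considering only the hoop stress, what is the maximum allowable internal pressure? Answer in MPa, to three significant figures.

p_allow = 15.6 MPa

σ_allow = 839/3.1 = 270.6 MPa.
σ_h = pD/(2t) → p_allow = 2σ_allow t/D = 2×270.6×49.9/1730 = 15.61 MPa.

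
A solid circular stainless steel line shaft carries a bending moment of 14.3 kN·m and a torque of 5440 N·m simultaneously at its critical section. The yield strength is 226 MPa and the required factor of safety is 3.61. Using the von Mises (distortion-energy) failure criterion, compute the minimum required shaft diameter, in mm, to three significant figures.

d = 135 mm

σ_allow = σ_y/n = 226/3.61 = 62.60 MPa.
For a solid shaft σ_b = 32M/(πd³) and τ = 16T/(πd³), so the von Mises stress is σ' = (16/πd³)·√(4M²+3T²).
√(4M²+3T²) = √(4×(1.430×10^7)² + 3×(5.440×10^6)²) = 3.011×10^7 N·mm.
d³ = 16×3.011×10^7/(π×62.60) = 2.450×10^6 mm³.
d = 134.8 mm.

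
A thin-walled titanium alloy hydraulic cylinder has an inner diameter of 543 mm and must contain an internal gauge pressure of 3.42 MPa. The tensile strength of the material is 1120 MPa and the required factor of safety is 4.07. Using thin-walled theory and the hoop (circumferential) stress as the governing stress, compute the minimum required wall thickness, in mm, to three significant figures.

σ_allow = 1120/4.07 = 275.2 MPa.
Hoop stress σ_h = pD/(2t), so t = pD/(2σ_allow) = 3.42×543/(2×275.2) = 3.374 mm.

t = 3.37 mm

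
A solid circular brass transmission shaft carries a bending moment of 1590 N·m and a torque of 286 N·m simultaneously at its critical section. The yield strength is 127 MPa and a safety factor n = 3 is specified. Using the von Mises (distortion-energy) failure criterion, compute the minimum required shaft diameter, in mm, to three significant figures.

σ_allow = σ_y/n = 127/3 = 42.33 MPa.
For a solid shaft σ_b = 32M/(πd³) and τ = 16T/(πd³), so the von Mises stress is σ' = (16/πd³)·√(4M²+3T²).
√(4M²+3T²) = √(4×(1.590×10^6)² + 3×(286000)²) = 3.218×10^6 N·mm.
d³ = 16×3.218×10^6/(π×42.33) = 387200 mm³.
d = 72.89 mm.

d = 72.9 mm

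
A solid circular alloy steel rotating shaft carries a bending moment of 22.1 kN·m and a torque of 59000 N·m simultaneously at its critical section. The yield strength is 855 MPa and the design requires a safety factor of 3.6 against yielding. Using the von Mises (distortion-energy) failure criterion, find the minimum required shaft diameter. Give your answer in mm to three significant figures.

d = 134 mm

σ_allow = σ_y/n = 855/3.6 = 237.5 MPa.
For a solid shaft σ_b = 32M/(πd³) and τ = 16T/(πd³), so the von Mises stress is σ' = (16/πd³)·√(4M²+3T²).
√(4M²+3T²) = √(4×(2.210×10^7)² + 3×(5.900×10^7)²) = 1.113×10^8 N·mm.
d³ = 16×1.113×10^8/(π×237.5) = 2.388×10^6 mm³.
d = 133.7 mm.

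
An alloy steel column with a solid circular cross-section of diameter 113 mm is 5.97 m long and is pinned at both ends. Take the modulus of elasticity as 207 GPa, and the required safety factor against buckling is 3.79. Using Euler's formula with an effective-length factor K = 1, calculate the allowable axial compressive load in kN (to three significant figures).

P_allow = 121 kN

I = πd⁴/64 = π×113⁴/64 = 8.004×10^6 mm⁴.
Effective length L_e = KL = 1×5.97 m = 5970 mm.
Euler critical load P_cr = π²EI/L_e² = π²×207000×8.004×10^6/5970² = 458800 N.
P_allow = P_cr/n = 458800/3.79 = 121100 N.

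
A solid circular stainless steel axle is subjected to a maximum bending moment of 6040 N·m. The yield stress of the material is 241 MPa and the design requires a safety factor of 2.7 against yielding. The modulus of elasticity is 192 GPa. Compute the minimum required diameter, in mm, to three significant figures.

d = 88.3 mm

σ_allow = 241/2.7 = 89.26 MPa.
For a solid circular section σ = 32M/(πd³), so d³ = 32M/(π σ_allow) = 32×6040000/(π×89.26) = 689300 mm³.
d = 88.33 mm.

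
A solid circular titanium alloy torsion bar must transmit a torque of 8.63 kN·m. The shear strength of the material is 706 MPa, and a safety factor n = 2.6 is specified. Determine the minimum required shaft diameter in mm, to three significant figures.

Allowable shear stress τ_allow = 706/2.6 = 271.5 MPa.
For a solid shaft τ = 16T/(πd³), so d³ = 16T/(π τ_allow) = 16×8630000/(π×271.5) = 161900 mm³.
d = (161900)^(1/3) = 54.50 mm.

d = 54.5 mm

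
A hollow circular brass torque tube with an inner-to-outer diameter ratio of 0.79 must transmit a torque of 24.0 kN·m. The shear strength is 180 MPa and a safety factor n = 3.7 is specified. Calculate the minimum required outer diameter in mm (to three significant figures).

d_o = 160 mm

τ_allow = 180/3.7 = 48.65 MPa.
For a hollow shaft τ = 16T/[πd_o³(1−k⁴)] with k = 0.79, so 1−k⁴ = 0.6105.
d_o³ = 16T/[π τ_allow (1−k⁴)] = 16×2.4000×10^7/(π×48.65×0.6105) = 4.116×10^6 mm³.
d_o = 160.3 mm.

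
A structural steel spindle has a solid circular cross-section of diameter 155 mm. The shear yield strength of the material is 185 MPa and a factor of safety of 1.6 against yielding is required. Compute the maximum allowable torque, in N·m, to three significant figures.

τ_allow = 185/1.6 = 115.6 MPa.
For a solid shaft T_allow = τ_allow·πd³/16; πd³/16 = π×155³/16 = 731200 mm³.
T_allow = 115.6×731200 = 8.454×10^7 N·mm = 84540 N·m.

T_allow = 84500 N·m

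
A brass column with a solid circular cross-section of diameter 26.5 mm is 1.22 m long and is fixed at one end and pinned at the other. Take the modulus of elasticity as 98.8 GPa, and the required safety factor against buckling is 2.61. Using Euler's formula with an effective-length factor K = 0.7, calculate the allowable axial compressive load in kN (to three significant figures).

P_allow = 12.4 kN

I = πd⁴/64 = π×26.5⁴/64 = 24210 mm⁴.
Effective length L_e = KL = 0.7×1.22 m = 854.0 mm.
Euler critical load P_cr = π²EI/L_e² = π²×98800×24210/854.0² = 32370 N.
P_allow = P_cr/n = 32370/2.61 = 12400 N.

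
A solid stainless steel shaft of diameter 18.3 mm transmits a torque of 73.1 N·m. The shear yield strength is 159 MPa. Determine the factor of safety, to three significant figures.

n = 2.62

τ = 16T/(πd³) = 16×73100/(π×18.3³) = 60.75 MPa.
n = τ_limit/τ = 159/60.75 = 2.617.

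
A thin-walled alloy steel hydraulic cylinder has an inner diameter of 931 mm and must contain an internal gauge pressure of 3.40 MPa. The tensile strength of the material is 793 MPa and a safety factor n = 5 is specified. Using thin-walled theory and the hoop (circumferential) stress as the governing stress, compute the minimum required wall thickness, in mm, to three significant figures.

t = 9.98 mm

σ_allow = 793/5 = 158.6 MPa.
Hoop stress σ_h = pD/(2t), so t = pD/(2σ_allow) = 3.40×931/(2×158.6) = 9.979 mm.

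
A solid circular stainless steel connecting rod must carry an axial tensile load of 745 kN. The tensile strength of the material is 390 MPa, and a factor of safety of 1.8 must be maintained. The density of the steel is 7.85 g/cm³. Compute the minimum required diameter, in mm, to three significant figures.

d = 66.2 mm

Allowable stress σ_allow = 390/1.8 = 216.7 MPa.
Required area A = F/σ_allow = 745000/216.7 = 3438 mm².
A = πd²/4 → d = √(4A/π) = 66.17 mm.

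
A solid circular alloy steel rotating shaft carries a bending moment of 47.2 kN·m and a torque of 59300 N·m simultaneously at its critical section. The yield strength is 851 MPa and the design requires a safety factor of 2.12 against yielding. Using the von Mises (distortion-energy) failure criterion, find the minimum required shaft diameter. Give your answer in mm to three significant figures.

σ_allow = σ_y/n = 851/2.12 = 401.4 MPa.
For a solid shaft σ_b = 32M/(πd³) and τ = 16T/(πd³), so the von Mises stress is σ' = (16/πd³)·√(4M²+3T²).
√(4M²+3T²) = √(4×(4.720×10^7)² + 3×(5.930×10^7)²) = 1.395×10^8 N·mm.
d³ = 16×1.395×10^8/(π×401.4) = 1.770×10^6 mm³.
d = 121.0 mm.

d = 121 mm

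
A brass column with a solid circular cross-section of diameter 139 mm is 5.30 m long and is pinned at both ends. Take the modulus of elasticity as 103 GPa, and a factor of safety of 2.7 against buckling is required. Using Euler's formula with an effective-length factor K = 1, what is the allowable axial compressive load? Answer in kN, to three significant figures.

I = πd⁴/64 = π×139⁴/64 = 1.832×10^7 mm⁴.
Effective length L_e = KL = 1×5.30 m = 5300 mm.
Euler critical load P_cr = π²EI/L_e² = π²×103000×1.832×10^7/5300² = 663200 N.
P_allow = P_cr/n = 663200/2.7 = 245600 N.

P_allow = 246 kN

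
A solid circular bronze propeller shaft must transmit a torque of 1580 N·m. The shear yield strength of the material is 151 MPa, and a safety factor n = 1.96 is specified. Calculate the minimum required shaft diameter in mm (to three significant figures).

Allowable shear stress τ_allow = 151/1.96 = 77.04 MPa.
For a solid shaft τ = 16T/(πd³), so d³ = 16T/(π τ_allow) = 16×1580000/(π×77.04) = 104400 mm³.
d = (104400)^(1/3) = 47.09 mm.

d = 47.1 mm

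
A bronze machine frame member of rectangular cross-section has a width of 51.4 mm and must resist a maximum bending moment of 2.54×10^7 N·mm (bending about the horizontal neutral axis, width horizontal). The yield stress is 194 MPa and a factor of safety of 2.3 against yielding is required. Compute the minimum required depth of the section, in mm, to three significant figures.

h = 187 mm

σ_allow = 194/2.3 = 84.35 MPa.
For a rectangular section σ = 6M/(bh²), so h² = 6M/(b σ_allow) = 6×2.5400×10^7/(51.4×84.35) = 35150 mm².
h = 187.5 mm.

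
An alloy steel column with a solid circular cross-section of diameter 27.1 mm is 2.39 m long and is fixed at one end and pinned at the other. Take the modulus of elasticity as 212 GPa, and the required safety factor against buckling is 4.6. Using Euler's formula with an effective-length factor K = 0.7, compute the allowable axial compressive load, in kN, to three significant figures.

I = πd⁴/64 = π×27.1⁴/64 = 26480 mm⁴.
Effective length L_e = KL = 0.7×2.39 m = 1673 mm.
Euler critical load P_cr = π²EI/L_e² = π²×212000×26480/1673² = 19790 N.
P_allow = P_cr/n = 19790/4.6 = 4303 N.

P_allow = 4.30 kN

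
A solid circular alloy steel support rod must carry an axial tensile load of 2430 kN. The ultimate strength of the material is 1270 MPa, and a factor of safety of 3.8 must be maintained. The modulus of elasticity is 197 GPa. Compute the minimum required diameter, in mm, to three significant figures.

Allowable stress σ_allow = 1270/3.8 = 334.2 MPa.
Required area A = F/σ_allow = 2430000/334.2 = 7271 mm².
A = πd²/4 → d = √(4A/π) = 96.22 mm.

d = 96.2 mm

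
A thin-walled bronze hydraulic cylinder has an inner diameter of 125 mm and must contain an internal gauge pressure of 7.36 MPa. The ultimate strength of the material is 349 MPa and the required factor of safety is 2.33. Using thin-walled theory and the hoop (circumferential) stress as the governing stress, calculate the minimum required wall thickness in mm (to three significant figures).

t = 3.07 mm

σ_allow = 349/2.33 = 149.8 MPa.
Hoop stress σ_h = pD/(2t), so t = pD/(2σ_allow) = 7.36×125/(2×149.8) = 3.071 mm.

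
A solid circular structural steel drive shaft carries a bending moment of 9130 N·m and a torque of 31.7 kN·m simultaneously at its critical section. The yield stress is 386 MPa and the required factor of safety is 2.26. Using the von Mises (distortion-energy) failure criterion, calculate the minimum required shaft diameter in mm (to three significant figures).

σ_allow = σ_y/n = 386/2.26 = 170.8 MPa.
For a solid shaft σ_b = 32M/(πd³) and τ = 16T/(πd³), so the von Mises stress is σ' = (16/πd³)·√(4M²+3T²).
√(4M²+3T²) = √(4×(9.130×10^6)² + 3×(3.170×10^7)²) = 5.786×10^7 N·mm.
d³ = 16×5.786×10^7/(π×170.8) = 1.725×10^6 mm³.
d = 119.9 mm.

d = 120 mm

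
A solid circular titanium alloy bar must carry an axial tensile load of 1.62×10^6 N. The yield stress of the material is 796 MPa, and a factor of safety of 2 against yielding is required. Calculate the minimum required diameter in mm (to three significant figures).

d = 72.0 mm

Allowable stress σ_allow = 796/2 = 398.0 MPa.
Required area A = F/σ_allow = 1620000/398.0 = 4070 mm².
A = πd²/4 → d = √(4A/π) = 71.99 mm.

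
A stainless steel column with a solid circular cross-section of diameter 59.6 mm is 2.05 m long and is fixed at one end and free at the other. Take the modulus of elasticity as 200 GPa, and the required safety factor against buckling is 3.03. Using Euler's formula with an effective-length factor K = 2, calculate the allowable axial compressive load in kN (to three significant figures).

I = πd⁴/64 = π×59.6⁴/64 = 619400 mm⁴.
Effective length L_e = KL = 2×2.05 m = 4100 mm.
Euler critical load P_cr = π²EI/L_e² = π²×200000×619400/4100² = 72730 N.
P_allow = P_cr/n = 72730/3.03 = 24000 N.

P_allow = 24.0 kN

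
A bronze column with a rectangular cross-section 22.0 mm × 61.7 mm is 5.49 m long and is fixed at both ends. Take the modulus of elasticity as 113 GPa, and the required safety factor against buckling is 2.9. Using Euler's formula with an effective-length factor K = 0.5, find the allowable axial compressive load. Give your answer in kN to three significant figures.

P_allow = 2.79 kN

Buckling occurs about the weak axis: I_min = h·b³/12 = 61.7×22.0³/12 = 54750 mm⁴ (b = 22.0 mm is the smaller dimension).
Effective length L_e = KL = 0.5×5.49 m = 2745 mm.
Euler critical load P_cr = π²EI/L_e² = π²×113000×54750/2745² = 8103 N.
P_allow = P_cr/n = 8103/2.9 = 2794 N.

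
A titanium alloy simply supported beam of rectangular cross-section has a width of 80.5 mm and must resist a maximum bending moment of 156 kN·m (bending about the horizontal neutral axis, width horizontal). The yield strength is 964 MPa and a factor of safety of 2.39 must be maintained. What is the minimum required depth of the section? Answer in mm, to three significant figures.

h = 170 mm

σ_allow = 964/2.39 = 403.3 MPa.
For a rectangular section σ = 6M/(bh²), so h² = 6M/(b σ_allow) = 6×1.5600×10^8/(80.5×403.3) = 28830 mm².
h = 169.8 mm.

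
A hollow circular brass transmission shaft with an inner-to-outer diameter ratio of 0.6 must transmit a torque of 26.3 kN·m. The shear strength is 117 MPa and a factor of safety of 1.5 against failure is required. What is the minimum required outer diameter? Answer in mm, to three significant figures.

d_o = 125 mm

τ_allow = 117/1.5 = 78.00 MPa.
For a hollow shaft τ = 16T/[πd_o³(1−k⁴)] with k = 0.6, so 1−k⁴ = 0.8704.
d_o³ = 16T/[π τ_allow (1−k⁴)] = 16×2.6300×10^7/(π×78.00×0.8704) = 1.973×10^6 mm³.
d_o = 125.4 mm.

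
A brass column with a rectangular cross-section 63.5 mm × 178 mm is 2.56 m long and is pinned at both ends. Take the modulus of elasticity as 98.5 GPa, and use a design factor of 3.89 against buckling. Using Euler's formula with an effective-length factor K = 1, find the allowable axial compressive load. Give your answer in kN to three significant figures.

Buckling occurs about the weak axis: I_min = h·b³/12 = 178×63.5³/12 = 3.798×10^6 mm⁴ (b = 63.5 mm is the smaller dimension).
Effective length L_e = KL = 1×2.56 m = 2560 mm.
Euler critical load P_cr = π²EI/L_e² = π²×98500×3.798×10^6/2560² = 563400 N.
P_allow = P_cr/n = 563400/3.89 = 144800 N.

P_allow = 145 kN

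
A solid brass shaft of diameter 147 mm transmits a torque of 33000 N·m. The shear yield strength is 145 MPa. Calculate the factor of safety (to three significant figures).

τ = 16T/(πd³) = 16×3.3000×10^7/(π×147³) = 52.91 MPa.
n = τ_limit/τ = 145/52.91 = 2.741.

n = 2.74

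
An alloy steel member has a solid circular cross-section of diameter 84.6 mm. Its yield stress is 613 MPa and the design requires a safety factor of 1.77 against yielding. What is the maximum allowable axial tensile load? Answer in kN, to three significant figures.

F_allow = 1950 kN

σ_allow = 613/1.77 = 346.3 MPa.
A = πd²/4 = π×84.6²/4 = 5621 mm².
F_allow = σ_allow × A = 346.3×5621 = 1.947×10^6 N.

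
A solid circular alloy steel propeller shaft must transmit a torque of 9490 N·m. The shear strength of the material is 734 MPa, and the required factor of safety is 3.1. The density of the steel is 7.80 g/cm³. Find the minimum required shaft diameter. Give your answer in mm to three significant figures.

Allowable shear stress τ_allow = 734/3.1 = 236.8 MPa.
For a solid shaft τ = 16T/(πd³), so d³ = 16T/(π τ_allow) = 16×9490000/(π×236.8) = 204100 mm³.
d = (204100)^(1/3) = 58.88 mm.

d = 58.9 mm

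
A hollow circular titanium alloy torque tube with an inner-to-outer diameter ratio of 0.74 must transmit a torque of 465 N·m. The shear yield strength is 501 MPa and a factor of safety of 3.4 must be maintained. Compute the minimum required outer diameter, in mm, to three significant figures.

d_o = 28.4 mm

τ_allow = 501/3.4 = 147.4 MPa.
For a hollow shaft τ = 16T/[πd_o³(1−k⁴)] with k = 0.74, so 1−k⁴ = 0.7001.
d_o³ = 16T/[π τ_allow (1−k⁴)] = 16×465000/(π×147.4×0.7001) = 22960 mm³.
d_o = 28.42 mm.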